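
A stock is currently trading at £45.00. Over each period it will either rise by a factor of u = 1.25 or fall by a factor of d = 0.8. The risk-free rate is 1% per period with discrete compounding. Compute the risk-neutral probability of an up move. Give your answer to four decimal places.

Risk-neutral probability p = (1 + 0.01 − 0.8)/(1.25 − 0.8) = 0.2100/0.4500 = 0.4667

p = 0.4667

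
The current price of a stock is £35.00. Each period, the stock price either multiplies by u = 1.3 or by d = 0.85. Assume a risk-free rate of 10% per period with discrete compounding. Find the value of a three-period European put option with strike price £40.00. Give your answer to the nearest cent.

Risk-neutral probability p = (1 + 0.1 − 0.85)/(1.3 − 0.85) = 0.2500/0.4500 = 0.5556
Terminal stock prices: S_uuu = 76.89, S_uud = 50.28, S_udd = 32.87, S_ddd = 21.49
Terminal payoffs (K − S): max(-36.89, 0) = 0, max(-10.28, 0) = 0, max(7.126, 0) = 7.126, max(18.51, 0) = 18.51
Node uu (S = 59.15): V_uu = 1/1.1·[0.5556·0.0000 + 0.4444·0.0000] = 0.0000
Node ud (S = 38.67): V_ud = 1/1.1·[0.5556·0.0000 + 0.4444·7.1263] = 2.8793
Node dd (S = 25.29): V_dd = 1/1.1·[0.5556·7.1263 + 0.4444·18.5056] = 11.0761
Node u (S = 45.5): V_u = 1/1.1·[0.5556·0.0000 + 0.4444·2.8793] = 1.1634
Node d (S = 29.75): V_d = 1/1.1·[0.5556·2.8793 + 0.4444·11.0761] = 5.9294
Node 0 (S = 35): V_0 = 1/1.1·[0.5556·1.1634 + 0.4444·5.9294] = 2.9833

£2.98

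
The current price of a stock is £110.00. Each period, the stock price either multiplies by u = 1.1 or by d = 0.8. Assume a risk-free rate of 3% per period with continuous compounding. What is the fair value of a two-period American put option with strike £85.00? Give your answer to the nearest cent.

£0.74

Risk-neutral probability p = (e^0.03 − 0.8)/(1.1 − 0.8) = 0.2305/0.3000 = 0.7682
Terminal stock prices: S_uu = 133.1, S_ud = 96.8, S_dd = 70.4
Terminal payoffs (K − S): max(-48.1, 0) = 0, max(-11.8, 0) = 0, max(14.6, 0) = 14.6
Node u (S = 121): continuation = e^(−0.03)·[0.7682·0.0000 + 0.2318·0.0000] = 0.0000; exercise value = 0.0000 ≤ continuation, so V_u = 0.0000
Node d (S = 88): continuation = e^(−0.03)·[0.7682·0.0000 + 0.2318·14.6000] = 3.2845; exercise value = 0.0000 ≤ continuation, so V_d = 3.2845
Node 0 (S = 110): continuation = e^(−0.03)·[0.7682·0.0000 + 0.2318·3.2845] = 0.7389; exercise value = 0.0000 ≤ continuation, so V_0 = 0.7389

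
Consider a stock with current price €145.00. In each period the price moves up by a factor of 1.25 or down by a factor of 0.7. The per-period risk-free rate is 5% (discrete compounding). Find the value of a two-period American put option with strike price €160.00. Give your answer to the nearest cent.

Risk-neutral probability p = (1 + 0.05 − 0.7)/(1.25 − 0.7) = 0.3500/0.5500 = 0.6364
Terminal stock prices: S_uu = 226.6, S_ud = 126.9, S_dd = 71.05
Terminal payoffs (K − S): max(-66.56, 0) = 0, max(33.13, 0) = 33.13, max(88.95, 0) = 88.95
Node u (S = 181.2): continuation = 1/1.05·[0.6364·0.0000 + 0.3636·33.1250] = 11.4719; exercise value = 0.0000 ≤ continuation, so V_u = 11.4719
Node d (S = 101.5): continuation = 1/1.05·[0.6364·33.1250 + 0.3636·88.9500] = 50.8810; exercise value = 58.5000 > continuation, so V_d = 58.5000 (exercise)
Node 0 (S = 145): continuation = 1/1.05·[0.6364·11.4719 + 0.3636·58.5000] = 27.2124; exercise value = 15.0000 ≤ continuation, so V_0 = 27.2124

€27.21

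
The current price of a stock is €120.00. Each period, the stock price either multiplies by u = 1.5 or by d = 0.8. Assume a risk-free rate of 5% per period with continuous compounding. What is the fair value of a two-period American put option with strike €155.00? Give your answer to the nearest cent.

Risk-neutral probability p = (e^0.05 − 0.8)/(1.5 − 0.8) = 0.2513/0.7000 = 0.3590
Terminal stock prices: S_uu = 270, S_ud = 144, S_dd = 76.8
Terminal payoffs (K − S): max(-115, 0) = 0, max(11, 0) = 11, max(78.2, 0) = 78.2
Node u (S = 180): continuation = e^(−0.05)·[0.3590·0.0000 + 0.6410·11.0000] = 6.7076; exercise value = 0.0000 ≤ continuation, so V_u = 6.7076
Node d (S = 96): continuation = e^(−0.05)·[0.3590·11.0000 + 0.6410·78.2000] = 51.4406; exercise value = 59.0000 > continuation, so V_d = 59.0000 (exercise)
Node 0 (S = 120): continuation = e^(−0.05)·[0.3590·6.7076 + 0.6410·59.0000] = 38.2672; exercise value = 35.0000 ≤ continuation, so V_0 = 38.2672

€38.27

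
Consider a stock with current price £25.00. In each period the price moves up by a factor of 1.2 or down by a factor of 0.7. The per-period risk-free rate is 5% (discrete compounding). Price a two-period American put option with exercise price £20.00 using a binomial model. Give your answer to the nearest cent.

Risk-neutral probability p = (1 + 0.05 − 0.7)/(1.2 − 0.7) = 0.3500/0.5000 = 0.7000
Terminal stock prices: S_uu = 36, S_ud = 21, S_dd = 12.25
Terminal payoffs (K − S): max(-16, 0) = 0, max(-1, 0) = 0, max(7.75, 0) = 7.75
Node u (S = 30): continuation = 1/1.05·[0.7000·0.0000 + 0.3000·0.0000] = 0.0000; exercise value = 0.0000 ≤ continuation, so V_u = 0.0000
Node d (S = 17.5): continuation = 1/1.05·[0.7000·0.0000 + 0.3000·7.7500] = 2.2143; exercise value = 2.5000 > continuation, so V_d = 2.5000 (exercise)
Node 0 (S = 25): continuation = 1/1.05·[0.7000·0.0000 + 0.3000·2.5000] = 0.7143; exercise value = 0.0000 ≤ continuation, so V_0 = 0.7143

£0.71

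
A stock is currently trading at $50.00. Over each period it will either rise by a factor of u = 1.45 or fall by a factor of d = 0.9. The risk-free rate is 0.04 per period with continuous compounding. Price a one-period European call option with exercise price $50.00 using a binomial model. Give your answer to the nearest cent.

$5.53

Risk-neutral probability p = (e^0.04 − 0.9)/(1.45 − 0.9) = 0.1408/0.5500 = 0.2560
Terminal stock prices: S_u = 72.5, S_d = 45
Terminal payoffs (S − K): max(22.5, 0) = 22.5, max(-5, 0) = 0
Node 0 (S = 50): V_0 = e^(−0.04)·[0.2560·22.5000 + 0.7440·0.0000] = 5.5346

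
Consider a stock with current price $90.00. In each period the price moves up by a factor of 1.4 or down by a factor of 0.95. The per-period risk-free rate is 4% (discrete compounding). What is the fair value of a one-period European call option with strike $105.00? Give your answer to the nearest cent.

Risk-neutral probability p = (1 + 0.04 − 0.95)/(1.4 − 0.95) = 0.0900/0.4500 = 0.2000
Terminal stock prices: S_u = 126, S_d = 85.5
Terminal payoffs (S − K): max(21, 0) = 21, max(-19.5, 0) = 0
Node 0 (S = 90): V_0 = 1/1.04·[0.2000·21.0000 + 0.8000·0.0000] = 4.0385

$4.04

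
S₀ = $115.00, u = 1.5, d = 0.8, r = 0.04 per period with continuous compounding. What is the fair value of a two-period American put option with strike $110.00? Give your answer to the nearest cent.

Risk-neutral probability p = (e^0.04 − 0.8)/(1.5 − 0.8) = 0.2408/0.7000 = 0.3440
Terminal stock prices: S_uu = 258.8, S_ud = 138, S_dd = 73.6
Terminal payoffs (K − S): max(-148.8, 0) = 0, max(-28, 0) = 0, max(36.4, 0) = 36.4
Node u (S = 172.5): continuation = e^(−0.04)·[0.3440·0.0000 + 0.6560·0.0000] = 0.0000; exercise value = 0.0000 ≤ continuation, so V_u = 0.0000
Node d (S = 92): continuation = e^(−0.04)·[0.3440·0.0000 + 0.6560·36.4000] = 22.9416; exercise value = 18.0000 ≤ continuation, so V_d = 22.9416
Node 0 (S = 115): continuation = e^(−0.04)·[0.3440·0.0000 + 0.6560·22.9416] = 14.4592; exercise value = 0.0000 ≤ continuation, so V_0 = 14.4592

$14.46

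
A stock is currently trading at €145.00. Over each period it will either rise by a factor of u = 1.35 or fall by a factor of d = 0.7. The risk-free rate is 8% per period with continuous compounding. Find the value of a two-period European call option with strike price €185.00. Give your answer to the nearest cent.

€23.49

Risk-neutral probability p = (e^0.08 − 0.7)/(1.35 − 0.7) = 0.3833/0.6500 = 0.5897
Terminal stock prices: S_uu = 264.3, S_ud = 137, S_dd = 71.05
Terminal payoffs (S − K): max(79.26, 0) = 79.26, max(-47.98, 0) = 0, max(-114, 0) = 0
Node u (S = 195.8): V_u = e^(−0.08)·[0.5897·79.2625 + 0.4103·0.0000] = 43.1455
Node d (S = 101.5): V_d = e^(−0.08)·[0.5897·0.0000 + 0.4103·0.0000] = 0.0000
Node 0 (S = 145): V_0 = e^(−0.08)·[0.5897·43.1455 + 0.4103·0.0000] = 23.4856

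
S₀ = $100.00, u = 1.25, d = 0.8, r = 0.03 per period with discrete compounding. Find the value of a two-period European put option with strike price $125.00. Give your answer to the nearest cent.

Risk-neutral probability p = (1 + 0.03 − 0.8)/(1.25 − 0.8) = 0.2300/0.4500 = 0.5111
Terminal stock prices: S_uu = 156.2, S_ud = 100, S_dd = 64
Terminal payoffs (K − S): max(-31.25, 0) = 0, max(25, 0) = 25, max(61, 0) = 61
Node u (S = 125): V_u = 1/1.03·[0.5111·0.0000 + 0.4889·25.0000] = 11.8662
Node d (S = 80): V_d = 1/1.03·[0.5111·25.0000 + 0.4889·61.0000] = 41.3592
Node 0 (S = 100): V_0 = 1/1.03·[0.5111·11.8662 + 0.4889·41.3592] = 25.5194

$25.52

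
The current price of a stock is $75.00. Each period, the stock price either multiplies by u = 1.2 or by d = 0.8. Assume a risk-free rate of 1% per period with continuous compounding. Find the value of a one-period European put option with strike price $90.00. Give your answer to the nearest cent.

$14.10

Risk-neutral probability p = (e^0.01 − 0.8)/(1.2 − 0.8) = 0.2101/0.4000 = 0.5251
Terminal stock prices: S_u = 90, S_d = 60
Terminal payoffs (K − S): max(0, 0) = 0, max(30, 0) = 30
Node 0 (S = 75): V_0 = e^(−0.01)·[0.5251·0.0000 + 0.4749·30.0000] = 14.1045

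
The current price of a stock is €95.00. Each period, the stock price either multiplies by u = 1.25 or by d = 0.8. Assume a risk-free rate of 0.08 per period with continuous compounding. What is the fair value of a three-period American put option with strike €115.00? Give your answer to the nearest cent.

Risk-neutral probability p = (e^0.08 − 0.8)/(1.25 − 0.8) = 0.2833/0.4500 = 0.6295
Terminal stock prices: S_uuu = 185.5, S_uud = 118.8, S_udd = 76, S_ddd = 48.64
Terminal payoffs (K − S): max(-70.55, 0) = 0, max(-3.75, 0) = 0, max(39, 0) = 39, max(66.36, 0) = 66.36
Node uu (S = 148.4): continuation = e^(−0.08)·[0.6295·0.0000 + 0.3705·0.0000] = 0.0000; exercise value = 0.0000 ≤ continuation, so V_uu = 0.0000
Node ud (S = 95): continuation = e^(−0.08)·[0.6295·0.0000 + 0.3705·39.0000] = 13.3376; exercise value = 20.0000 > continuation, so V_ud = 20.0000 (exercise)
Node dd (S = 60.8): continuation = e^(−0.08)·[0.6295·39.0000 + 0.3705·66.3600] = 45.3584; exercise value = 54.2000 > continuation, so V_dd = 54.2000 (exercise)
Node u (S = 118.8): continuation = e^(−0.08)·[0.6295·0.0000 + 0.3705·20.0000] = 6.8398; exercise value = 0.0000 ≤ continuation, so V_u = 6.8398
Node d (S = 76): continuation = e^(−0.08)·[0.6295·20.0000 + 0.3705·54.2000] = 30.1584; exercise value = 39.0000 > continuation, so V_d = 39.0000 (exercise)
Node 0 (S = 95): continuation = e^(−0.08)·[0.6295·6.8398 + 0.3705·39.0000] = 17.3124; exercise value = 20.0000 > continuation, so V_0 = 20.0000 (exercise)

€20.00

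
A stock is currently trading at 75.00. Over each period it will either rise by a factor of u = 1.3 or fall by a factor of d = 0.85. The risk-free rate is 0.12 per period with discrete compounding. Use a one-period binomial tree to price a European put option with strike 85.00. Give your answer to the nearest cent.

7.59

Risk-neutral probability p = (1 + 0.12 − 0.85)/(1.3 − 0.85) = 0.2700/0.4500 = 0.6000
Terminal stock prices: S_u = 97.5, S_d = 63.75
Terminal payoffs (K − S): max(-12.5, 0) = 0, max(21.25, 0) = 21.25
Node 0 (S = 75): V_0 = 1/1.12·[0.6000·0.0000 + 0.4000·21.2500] = 7.5893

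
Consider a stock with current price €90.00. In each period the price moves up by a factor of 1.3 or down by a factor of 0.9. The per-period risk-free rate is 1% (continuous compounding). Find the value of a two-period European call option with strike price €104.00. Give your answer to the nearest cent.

Risk-neutral probability p = (e^0.01 − 0.9)/(1.3 − 0.9) = 0.1101/0.4000 = 0.2751
Terminal stock prices: S_uu = 152.1, S_ud = 105.3, S_dd = 72.9
Terminal payoffs (S − K): max(48.1, 0) = 48.1, max(1.3, 0) = 1.3, max(-31.1, 0) = 0
Node u (S = 117): V_u = e^(−0.01)·[0.2751·48.1000 + 0.7249·1.3000] = 14.0348
Node d (S = 81): V_d = e^(−0.01)·[0.2751·1.3000 + 0.7249·0.0000] = 0.3541
Node 0 (S = 90): V_0 = e^(−0.01)·[0.2751·14.0348 + 0.7249·0.3541] = 4.0770

€4.08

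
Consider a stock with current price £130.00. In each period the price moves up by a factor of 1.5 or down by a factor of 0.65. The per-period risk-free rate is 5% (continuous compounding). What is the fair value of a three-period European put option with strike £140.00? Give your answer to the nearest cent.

Risk-neutral probability p = (e^0.05 − 0.65)/(1.5 − 0.65) = 0.4013/0.8500 = 0.4721
Terminal stock prices: S_uuu = 438.8, S_uud = 190.1, S_udd = 82.39, S_ddd = 35.7
Terminal payoffs (K − S): max(-298.8, 0) = 0, max(-50.12, 0) = 0, max(57.61, 0) = 57.61, max(104.3, 0) = 104.3
Node uu (S = 292.5): V_uu = e^(−0.05)·[0.4721·0.0000 + 0.5279·0.0000] = 0.0000
Node ud (S = 126.8): V_ud = e^(−0.05)·[0.4721·0.0000 + 0.5279·57.6125] = 28.9312
Node dd (S = 54.93): V_dd = e^(−0.05)·[0.4721·57.6125 + 0.5279·104.2987] = 78.2471
Node u (S = 195): V_u = e^(−0.05)·[0.4721·0.0000 + 0.5279·28.9312] = 14.5284
Node d (S = 84.5): V_d = e^(−0.05)·[0.4721·28.9312 + 0.5279·78.2471] = 52.2852
Node 0 (S = 130): V_0 = e^(−0.05)·[0.4721·14.5284 + 0.5279·52.2852] = 32.7801

£32.78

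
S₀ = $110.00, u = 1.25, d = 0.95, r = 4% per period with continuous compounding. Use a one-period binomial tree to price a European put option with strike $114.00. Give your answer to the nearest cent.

Risk-neutral probability p = (e^0.04 − 0.95)/(1.25 − 0.95) = 0.0908/0.3000 = 0.3027
Terminal stock prices: S_u = 137.5, S_d = 104.5
Terminal payoffs (K − S): max(-23.5, 0) = 0, max(9.5, 0) = 9.5
Node 0 (S = 110): V_0 = e^(−0.04)·[0.3027·0.0000 + 0.6973·9.5000] = 6.3646

$6.36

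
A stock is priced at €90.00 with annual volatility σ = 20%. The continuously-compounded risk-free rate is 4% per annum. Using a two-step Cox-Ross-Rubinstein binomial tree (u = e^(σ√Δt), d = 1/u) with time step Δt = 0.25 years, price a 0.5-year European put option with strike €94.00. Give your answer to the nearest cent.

CRR parameters: u = e^(σ√Δt) = e^(0.2·√0.25) = 1.1052, d = 1/u = 0.9048
Per-period rate: rΔt = 0.04·0.25 = 0.01, so R = e^0.01 = 1.0101
Risk-neutral probability p = (e^0.01 − 0.9048)/(1.1052 − 0.9048) = 0.1052/0.2003 = 0.5252
Terminal stock prices: S_uu = 109.9, S_ud = 90, S_dd = 73.69
Terminal payoffs (K − S): max(-15.93, 0) = 0, max(4, 0) = 4, max(20.31, 0) = 20.31
Node u (S = 99.47): V_u = e^(−0.01)·[0.5252·0.0000 + 0.4748·4.0000] = 1.8804
Node d (S = 81.44): V_d = e^(−0.01)·[0.5252·4.0000 + 0.4748·20.3142] = 11.6293
Node 0 (S = 90): V_0 = e^(−0.01)·[0.5252·1.8804 + 0.4748·11.6293] = 6.4445

€6.44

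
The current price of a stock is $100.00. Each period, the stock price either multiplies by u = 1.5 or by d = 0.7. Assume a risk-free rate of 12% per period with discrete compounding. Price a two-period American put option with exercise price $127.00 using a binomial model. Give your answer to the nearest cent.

$28.55

Risk-neutral probability p = (1 + 0.12 − 0.7)/(1.5 − 0.7) = 0.4200/0.8000 = 0.5250
Terminal stock prices: S_uu = 225, S_ud = 105, S_dd = 49
Terminal payoffs (K − S): max(-98, 0) = 0, max(22, 0) = 22, max(78, 0) = 78
Node u (S = 150): continuation = 1/1.12·[0.5250·0.0000 + 0.4750·22.0000] = 9.3304; exercise value = 0.0000 ≤ continuation, so V_u = 9.3304
Node d (S = 70): continuation = 1/1.12·[0.5250·22.0000 + 0.4750·78.0000] = 43.3929; exercise value = 57.0000 > continuation, so V_d = 57.0000 (exercise)
Node 0 (S = 100): continuation = 1/1.12·[0.5250·9.3304 + 0.4750·57.0000] = 28.5477; exercise value = 27.0000 ≤ continuation, so V_0 = 28.5477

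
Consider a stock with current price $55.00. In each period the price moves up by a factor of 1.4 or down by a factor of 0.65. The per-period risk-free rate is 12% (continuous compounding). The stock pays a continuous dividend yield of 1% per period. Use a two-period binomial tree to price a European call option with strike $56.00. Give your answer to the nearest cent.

$15.75

Per-period risk-free factor R = e^0.12 = 1.1275; dividend-adjusted growth = e^(0.12−0.01) = 1.1163.
Risk-neutral probability p = (1.1163 − 0.65)/(1.4 − 0.65) = 0.4663/0.7500 = 0.6217
Terminal stock prices: S_uu = 107.8, S_ud = 50.05, S_dd = 23.24
Terminal payoffs (S − K): max(51.8, 0) = 51.8, max(-5.95, 0) = 0, max(-32.76, 0) = 0
Node u (S = 77): V_u = e^(−0.12)·[0.6217·51.8000 + 0.3783·0.0000] = 28.5626
Node d (S = 35.75): V_d = e^(−0.12)·[0.6217·0.0000 + 0.3783·0.0000] = 0.0000
Node 0 (S = 55): V_0 = e^(−0.12)·[0.6217·28.5626 + 0.3783·0.0000] = 15.7495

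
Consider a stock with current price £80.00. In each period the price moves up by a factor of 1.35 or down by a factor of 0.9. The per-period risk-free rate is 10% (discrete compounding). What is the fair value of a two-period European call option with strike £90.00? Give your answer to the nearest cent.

£12.05

Risk-neutral probability p = (1 + 0.1 − 0.9)/(1.35 − 0.9) = 0.2000/0.4500 = 0.4444
Terminal stock prices: S_uu = 145.8, S_ud = 97.2, S_dd = 64.8
Terminal payoffs (S − K): max(55.8, 0) = 55.8, max(7.2, 0) = 7.2, max(-25.2, 0) = 0
Node u (S = 108): V_u = 1/1.1·[0.4444·55.8000 + 0.5556·7.2000] = 26.1818
Node d (S = 72): V_d = 1/1.1·[0.4444·7.2000 + 0.5556·0.0000] = 2.9091
Node 0 (S = 80): V_0 = 1/1.1·[0.4444·26.1818 + 0.5556·2.9091] = 12.0478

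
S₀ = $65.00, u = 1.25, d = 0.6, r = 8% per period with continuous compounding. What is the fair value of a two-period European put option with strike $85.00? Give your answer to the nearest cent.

$15.23

Risk-neutral probability p = (e^0.08 − 0.6)/(1.25 − 0.6) = 0.4833/0.6500 = 0.7435
Terminal stock prices: S_uu = 101.6, S_ud = 48.75, S_dd = 23.4
Terminal payoffs (K − S): max(-16.56, 0) = 0, max(36.25, 0) = 36.25, max(61.6, 0) = 61.6
Node u (S = 81.25): V_u = e^(−0.08)·[0.7435·0.0000 + 0.2565·36.2500] = 8.5826
Node d (S = 39): V_d = e^(−0.08)·[0.7435·36.2500 + 0.2565·61.6000] = 39.4649
Node 0 (S = 65): V_0 = e^(−0.08)·[0.7435·8.5826 + 0.2565·39.4649] = 15.2345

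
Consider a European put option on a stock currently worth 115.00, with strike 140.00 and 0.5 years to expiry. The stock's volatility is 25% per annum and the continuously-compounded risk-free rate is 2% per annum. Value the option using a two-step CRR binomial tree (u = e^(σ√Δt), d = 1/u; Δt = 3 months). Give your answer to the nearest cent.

25.42

CRR parameters: u = e^(σ√Δt) = e^(0.25·√0.25) = 1.1331, d = 1/u = 0.8825
Per-period rate: rΔt = 0.02·0.25 = 0.005, so R = e^0.005 = 1.0050
Risk-neutral probability p = (e^0.005 − 0.8825)/(1.1331 − 0.8825) = 0.1225/0.2507 = 0.4888
Terminal stock prices: S_uu = 147.7, S_ud = 115, S_dd = 89.56
Terminal payoffs (K − S): max(-7.663, 0) = 0, max(25, 0) = 25, max(50.44, 0) = 50.44
Node u (S = 130.3): V_u = e^(−0.005)·[0.4888·0.0000 + 0.5112·25.0000] = 12.7165
Node d (S = 101.5): V_d = e^(−0.005)·[0.4888·25.0000 + 0.5112·50.4379] = 37.8146
Node 0 (S = 115): V_0 = e^(−0.005)·[0.4888·12.7165 + 0.5112·37.8146] = 25.4195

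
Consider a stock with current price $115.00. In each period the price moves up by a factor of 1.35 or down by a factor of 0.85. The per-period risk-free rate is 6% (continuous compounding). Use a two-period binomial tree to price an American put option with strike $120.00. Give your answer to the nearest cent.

$12.08

Risk-neutral probability p = (e^0.06 − 0.85)/(1.35 − 0.85) = 0.2118/0.5000 = 0.4237
Terminal stock prices: S_uu = 209.6, S_ud = 132, S_dd = 83.09
Terminal payoffs (K − S): max(-89.59, 0) = 0, max(-11.96, 0) = 0, max(36.91, 0) = 36.91
Node u (S = 155.2): continuation = e^(−0.06)·[0.4237·0.0000 + 0.5763·0.0000] = 0.0000; exercise value = 0.0000 ≤ continuation, so V_u = 0.0000
Node d (S = 97.75): continuation = e^(−0.06)·[0.4237·0.0000 + 0.5763·36.9125] = 20.0348; exercise value = 22.2500 > continuation, so V_d = 22.2500 (exercise)
Node 0 (S = 115): continuation = e^(−0.06)·[0.4237·0.0000 + 0.5763·22.2500] = 12.0765; exercise value = 5.0000 ≤ continuation, so V_0 = 12.0765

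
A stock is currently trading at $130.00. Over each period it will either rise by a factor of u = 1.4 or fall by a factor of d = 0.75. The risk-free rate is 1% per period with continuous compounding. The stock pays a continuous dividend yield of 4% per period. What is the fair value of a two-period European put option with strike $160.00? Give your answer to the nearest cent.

Per-period risk-free factor R = e^0.01 = 1.0101; dividend-adjusted growth = e^(0.01−0.04) = 0.9704.
Risk-neutral probability p = (0.9704 − 0.75)/(1.4 − 0.75) = 0.2204/0.6500 = 0.3391
Terminal stock prices: S_uu = 254.8, S_ud = 136.5, S_dd = 73.12
Terminal payoffs (K − S): max(-94.8, 0) = 0, max(23.5, 0) = 23.5, max(86.88, 0) = 86.88
Node u (S = 182): V_u = e^(−0.01)·[0.3391·0.0000 + 0.6609·23.5000] = 15.3755
Node d (S = 97.5): V_d = e^(−0.01)·[0.3391·23.5000 + 0.6609·86.8750] = 64.7310
Node 0 (S = 130): V_0 = e^(−0.01)·[0.3391·15.3755 + 0.6609·64.7310] = 47.5147

$47.51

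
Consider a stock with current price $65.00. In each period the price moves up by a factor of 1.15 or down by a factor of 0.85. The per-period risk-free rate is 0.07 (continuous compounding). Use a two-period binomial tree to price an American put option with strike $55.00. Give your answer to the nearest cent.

Risk-neutral probability p = (e^0.07 − 0.85)/(1.15 − 0.85) = 0.2225/0.3000 = 0.7417
Terminal stock prices: S_uu = 85.96, S_ud = 63.54, S_dd = 46.96
Terminal payoffs (K − S): max(-30.96, 0) = 0, max(-8.538, 0) = 0, max(8.038, 0) = 8.038
Node u (S = 74.75): continuation = e^(−0.07)·[0.7417·0.0000 + 0.2583·0.0000] = 0.0000; exercise value = 0.0000 ≤ continuation, so V_u = 0.0000
Node d (S = 55.25): continuation = e^(−0.07)·[0.7417·0.0000 + 0.2583·8.0375] = 1.9358; exercise value = 0.0000 ≤ continuation, so V_d = 1.9358
Node 0 (S = 65): continuation = e^(−0.07)·[0.7417·0.0000 + 0.2583·1.9358] = 0.4662; exercise value = 0.0000 ≤ continuation, so V_0 = 0.4662

$0.47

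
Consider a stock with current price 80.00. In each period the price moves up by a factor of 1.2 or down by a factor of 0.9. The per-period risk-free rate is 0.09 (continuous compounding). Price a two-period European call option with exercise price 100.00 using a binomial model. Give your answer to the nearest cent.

5.32

Risk-neutral probability p = (e^0.09 − 0.9)/(1.2 − 0.9) = 0.1942/0.3000 = 0.6472
Terminal stock prices: S_uu = 115.2, S_ud = 86.4, S_dd = 64.8
Terminal payoffs (S − K): max(15.2, 0) = 15.2, max(-13.6, 0) = 0, max(-35.2, 0) = 0
Node u (S = 96): V_u = e^(−0.09)·[0.6472·15.2000 + 0.3528·0.0000] = 8.9914
Node d (S = 72): V_d = e^(−0.09)·[0.6472·0.0000 + 0.3528·0.0000] = 0.0000
Node 0 (S = 80): V_0 = e^(−0.09)·[0.6472·8.9914 + 0.3528·0.0000] = 5.3188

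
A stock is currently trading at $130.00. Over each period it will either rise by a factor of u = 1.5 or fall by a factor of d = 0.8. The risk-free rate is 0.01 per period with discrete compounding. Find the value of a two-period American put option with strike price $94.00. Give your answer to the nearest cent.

Risk-neutral probability p = (1 + 0.01 − 0.8)/(1.5 − 0.8) = 0.2100/0.7000 = 0.3000
Terminal stock prices: S_uu = 292.5, S_ud = 156, S_dd = 83.2
Terminal payoffs (K − S): max(-198.5, 0) = 0, max(-62, 0) = 0, max(10.8, 0) = 10.8
Node u (S = 195): continuation = 1/1.01·[0.3000·0.0000 + 0.7000·0.0000] = 0.0000; exercise value = 0.0000 ≤ continuation, so V_u = 0.0000
Node d (S = 104): continuation = 1/1.01·[0.3000·0.0000 + 0.7000·10.8000] = 7.4851; exercise value = 0.0000 ≤ continuation, so V_d = 7.4851
Node 0 (S = 130): continuation = 1/1.01·[0.3000·0.0000 + 0.7000·7.4851] = 5.1877; exercise value = 0.0000 ≤ continuation, so V_0 = 5.1877

$5.19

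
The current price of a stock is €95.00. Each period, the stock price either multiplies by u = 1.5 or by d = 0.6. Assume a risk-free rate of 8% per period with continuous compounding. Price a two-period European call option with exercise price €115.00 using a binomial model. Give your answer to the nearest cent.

Risk-neutral probability p = (e^0.08 − 0.6)/(1.5 − 0.6) = 0.4833/0.9000 = 0.5370
Terminal stock prices: S_uu = 213.8, S_ud = 85.5, S_dd = 34.2
Terminal payoffs (S − K): max(98.75, 0) = 98.75, max(-29.5, 0) = 0, max(-80.8, 0) = 0
Node u (S = 142.5): V_u = e^(−0.08)·[0.5370·98.7500 + 0.4630·0.0000] = 48.9504
Node d (S = 57): V_d = e^(−0.08)·[0.5370·0.0000 + 0.4630·0.0000] = 0.0000
Node 0 (S = 95): V_0 = e^(−0.08)·[0.5370·48.9504 + 0.4630·0.0000] = 24.2647

€24.26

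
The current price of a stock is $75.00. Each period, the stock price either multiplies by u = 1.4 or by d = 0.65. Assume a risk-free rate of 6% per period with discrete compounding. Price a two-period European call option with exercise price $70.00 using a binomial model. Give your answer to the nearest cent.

Risk-neutral probability p = (1 + 0.06 − 0.65)/(1.4 − 0.65) = 0.4100/0.7500 = 0.5467
Terminal stock prices: S_uu = 147, S_ud = 68.25, S_dd = 31.69
Terminal payoffs (S − K): max(77, 0) = 77, max(-1.75, 0) = 0, max(-38.31, 0) = 0
Node u (S = 105): V_u = 1/1.06·[0.5467·77.0000 + 0.4533·0.0000] = 39.7107
Node d (S = 48.75): V_d = 1/1.06·[0.5467·0.0000 + 0.4533·0.0000] = 0.0000
Node 0 (S = 75): V_0 = 1/1.06·[0.5467·39.7107 + 0.4533·0.0000] = 20.4797

$20.48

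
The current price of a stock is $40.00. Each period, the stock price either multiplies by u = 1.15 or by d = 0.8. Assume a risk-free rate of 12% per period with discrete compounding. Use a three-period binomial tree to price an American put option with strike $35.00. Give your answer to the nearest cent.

$0.26

Risk-neutral probability p = (1 + 0.12 − 0.8)/(1.15 − 0.8) = 0.3200/0.3500 = 0.9143
Terminal stock prices: S_uuu = 60.83, S_uud = 42.32, S_udd = 29.44, S_ddd = 20.48
Terminal payoffs (K − S): max(-25.83, 0) = 0, max(-7.32, 0) = 0, max(5.56, 0) = 5.56, max(14.52, 0) = 14.52
Node uu (S = 52.9): continuation = 1/1.12·[0.9143·0.0000 + 0.0857·0.0000] = 0.0000; exercise value = 0.0000 ≤ continuation, so V_uu = 0.0000
Node ud (S = 36.8): continuation = 1/1.12·[0.9143·0.0000 + 0.0857·5.5600] = 0.4255; exercise value = 0.0000 ≤ continuation, so V_ud = 0.4255
Node dd (S = 25.6): continuation = 1/1.12·[0.9143·5.5600 + 0.0857·14.5200] = 5.6500; exercise value = 9.4000 > continuation, so V_dd = 9.4000 (exercise)
Node u (S = 46): continuation = 1/1.12·[0.9143·0.0000 + 0.0857·0.4255] = 0.0326; exercise value = 0.0000 ≤ continuation, so V_u = 0.0326
Node d (S = 32): continuation = 1/1.12·[0.9143·0.4255 + 0.0857·9.4000] = 1.0667; exercise value = 3.0000 > continuation, so V_d = 3.0000 (exercise)
Node 0 (S = 40): continuation = 1/1.12·[0.9143·0.0326 + 0.0857·3.0000] = 0.2562; exercise value = 0.0000 ≤ continuation, so V_0 = 0.2562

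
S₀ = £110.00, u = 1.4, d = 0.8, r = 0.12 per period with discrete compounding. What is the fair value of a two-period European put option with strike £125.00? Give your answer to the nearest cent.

£10.19

Risk-neutral probability p = (1 + 0.12 − 0.8)/(1.4 − 0.8) = 0.3200/0.6000 = 0.5333
Terminal stock prices: S_uu = 215.6, S_ud = 123.2, S_dd = 70.4
Terminal payoffs (K − S): max(-90.6, 0) = 0, max(1.8, 0) = 1.8, max(54.6, 0) = 54.6
Node u (S = 154): V_u = 1/1.12·[0.5333·0.0000 + 0.4667·1.8000] = 0.7500
Node d (S = 88): V_d = 1/1.12·[0.5333·1.8000 + 0.4667·54.6000] = 23.6071
Node 0 (S = 110): V_0 = 1/1.12·[0.5333·0.7500 + 0.4667·23.6071] = 10.1935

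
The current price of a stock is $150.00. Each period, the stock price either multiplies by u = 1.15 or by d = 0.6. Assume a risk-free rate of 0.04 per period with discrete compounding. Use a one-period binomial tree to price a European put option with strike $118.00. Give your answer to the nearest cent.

$5.38

Risk-neutral probability p = (1 + 0.04 − 0.6)/(1.15 − 0.6) = 0.4400/0.5500 = 0.8000
Terminal stock prices: S_u = 172.5, S_d = 90
Terminal payoffs (K − S): max(-54.5, 0) = 0, max(28, 0) = 28
Node 0 (S = 150): V_0 = 1/1.04·[0.8000·0.0000 + 0.2000·28.0000] = 5.3846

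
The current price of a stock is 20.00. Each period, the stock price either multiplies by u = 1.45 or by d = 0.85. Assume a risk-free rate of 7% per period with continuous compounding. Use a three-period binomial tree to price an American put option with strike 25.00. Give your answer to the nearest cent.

5.17

Risk-neutral probability p = (e^0.07 − 0.85)/(1.45 − 0.85) = 0.2225/0.6000 = 0.3708
Terminal stock prices: S_uuu = 60.97, S_uud = 35.74, S_udd = 20.95, S_ddd = 12.28
Terminal payoffs (K − S): max(-35.97, 0) = 0, max(-10.74, 0) = 0, max(4.048, 0) = 4.048, max(12.72, 0) = 12.72
Node uu (S = 42.05): continuation = e^(−0.07)·[0.3708·0.0000 + 0.6292·0.0000] = 0.0000; exercise value = 0.0000 ≤ continuation, so V_uu = 0.0000
Node ud (S = 24.65): continuation = e^(−0.07)·[0.3708·0.0000 + 0.6292·4.0475] = 2.3743; exercise value = 0.3500 ≤ continuation, so V_ud = 2.3743
Node dd (S = 14.45): continuation = e^(−0.07)·[0.3708·4.0475 + 0.6292·12.7175] = 8.8598; exercise value = 10.5500 > continuation, so V_dd = 10.5500 (exercise)
Node u (S = 29): continuation = e^(−0.07)·[0.3708·0.0000 + 0.6292·2.3743] = 1.3928; exercise value = 0.0000 ≤ continuation, so V_u = 1.3928
Node d (S = 17): continuation = e^(−0.07)·[0.3708·2.3743 + 0.6292·10.5500] = 7.0098; exercise value = 8.0000 > continuation, so V_d = 8.0000 (exercise)
Node 0 (S = 20): continuation = e^(−0.07)·[0.3708·1.3928 + 0.6292·8.0000] = 5.1746; exercise value = 5.0000 ≤ continuation, so V_0 = 5.1746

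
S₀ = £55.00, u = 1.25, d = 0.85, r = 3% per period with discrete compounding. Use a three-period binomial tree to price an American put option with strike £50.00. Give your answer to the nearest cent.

£3.01

Risk-neutral probability p = (1 + 0.03 − 0.85)/(1.25 − 0.85) = 0.1800/0.4000 = 0.4500
Terminal stock prices: S_uuu = 107.4, S_uud = 73.05, S_udd = 49.67, S_ddd = 33.78
Terminal payoffs (K − S): max(-57.42, 0) = 0, max(-23.05, 0) = 0, max(0.3281, 0) = 0.3281, max(16.22, 0) = 16.22
Node uu (S = 85.94): continuation = 1/1.03·[0.4500·0.0000 + 0.5500·0.0000] = 0.0000; exercise value = 0.0000 ≤ continuation, so V_uu = 0.0000
Node ud (S = 58.44): continuation = 1/1.03·[0.4500·0.0000 + 0.5500·0.3281] = 0.1752; exercise value = 0.0000 ≤ continuation, so V_ud = 0.1752
Node dd (S = 39.74): continuation = 1/1.03·[0.4500·0.3281 + 0.5500·16.2231] = 8.8062; exercise value = 10.2625 > continuation, so V_dd = 10.2625 (exercise)
Node u (S = 68.75): continuation = 1/1.03·[0.4500·0.0000 + 0.5500·0.1752] = 0.0936; exercise value = 0.0000 ≤ continuation, so V_u = 0.0936
Node d (S = 46.75): continuation = 1/1.03·[0.4500·0.1752 + 0.5500·10.2625] = 5.5565; exercise value = 3.2500 ≤ continuation, so V_d = 5.5565
Node 0 (S = 55): continuation = 1/1.03·[0.4500·0.0936 + 0.5500·5.5565] = 3.0080; exercise value = 0.0000 ≤ continuation, so V_0 = 3.0080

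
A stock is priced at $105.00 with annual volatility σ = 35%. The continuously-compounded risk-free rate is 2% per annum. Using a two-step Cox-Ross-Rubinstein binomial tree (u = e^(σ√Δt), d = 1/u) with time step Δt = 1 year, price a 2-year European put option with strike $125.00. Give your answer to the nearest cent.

CRR parameters: u = e^(σ√Δt) = e^(0.35·√1) = 1.4191, d = 1/u = 0.7047
Per-period rate: rΔt = 0.02·1 = 0.02, so R = e^0.02 = 1.0202
Risk-neutral probability p = (e^0.02 − 0.7047)/(1.4191 − 0.7047) = 0.3155/0.7144 = 0.4417
Terminal stock prices: S_uu = 211.4, S_ud = 105, S_dd = 52.14
Terminal payoffs (K − S): max(-86.44, 0) = 0, max(20, 0) = 20, max(72.86, 0) = 72.86
Node u (S = 149): V_u = e^(−0.02)·[0.4417·0.0000 + 0.5583·20.0000] = 10.9457
Node d (S = 73.99): V_d = e^(−0.02)·[0.4417·20.0000 + 0.5583·72.8585] = 48.5326
Node 0 (S = 105): V_0 = e^(−0.02)·[0.4417·10.9457 + 0.5583·48.5326] = 31.2996

$31.30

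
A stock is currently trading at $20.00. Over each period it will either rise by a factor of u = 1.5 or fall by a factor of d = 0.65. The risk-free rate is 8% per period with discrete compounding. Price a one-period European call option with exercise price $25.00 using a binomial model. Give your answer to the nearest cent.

Risk-neutral probability p = (1 + 0.08 − 0.65)/(1.5 − 0.65) = 0.4300/0.8500 = 0.5059
Terminal stock prices: S_u = 30, S_d = 13
Terminal payoffs (S − K): max(5, 0) = 5, max(-12, 0) = 0
Node 0 (S = 20): V_0 = 1/1.08·[0.5059·5.0000 + 0.4941·0.0000] = 2.3420

$2.34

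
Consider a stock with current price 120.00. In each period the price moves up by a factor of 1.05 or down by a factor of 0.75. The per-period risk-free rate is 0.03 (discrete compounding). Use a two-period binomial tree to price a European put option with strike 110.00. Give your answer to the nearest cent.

2.00

Risk-neutral probability p = (1 + 0.03 − 0.75)/(1.05 − 0.75) = 0.2800/0.3000 = 0.9333
Terminal stock prices: S_uu = 132.3, S_ud = 94.5, S_dd = 67.5
Terminal payoffs (K − S): max(-22.3, 0) = 0, max(15.5, 0) = 15.5, max(42.5, 0) = 42.5
Node u (S = 126): V_u = 1/1.03·[0.9333·0.0000 + 0.0667·15.5000] = 1.0032
Node d (S = 90): V_d = 1/1.03·[0.9333·15.5000 + 0.0667·42.5000] = 16.7961
Node 0 (S = 120): V_0 = 1/1.03·[0.9333·1.0032 + 0.0667·16.7961] = 1.9962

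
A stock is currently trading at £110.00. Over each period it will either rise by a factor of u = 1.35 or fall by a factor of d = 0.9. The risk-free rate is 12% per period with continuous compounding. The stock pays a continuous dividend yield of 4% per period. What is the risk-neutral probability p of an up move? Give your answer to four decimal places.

p = 0.4073

Per-period risk-free factor R = e^0.12 = 1.1275; dividend-adjusted growth = e^(0.12−0.04) = 1.0833.
Risk-neutral probability p = (1.0833 − 0.9)/(1.35 − 0.9) = 0.1833/0.4500 = 0.4073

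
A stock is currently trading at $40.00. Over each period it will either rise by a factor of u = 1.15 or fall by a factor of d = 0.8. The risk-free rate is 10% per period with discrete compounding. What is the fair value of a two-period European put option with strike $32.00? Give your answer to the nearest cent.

Risk-neutral probability p = (1 + 0.1 − 0.8)/(1.15 − 0.8) = 0.3000/0.3500 = 0.8571
Terminal stock prices: S_uu = 52.9, S_ud = 36.8, S_dd = 25.6
Terminal payoffs (K − S): max(-20.9, 0) = 0, max(-4.8, 0) = 0, max(6.4, 0) = 6.4
Node u (S = 46): V_u = 1/1.1·[0.8571·0.0000 + 0.1429·0.0000] = 0.0000
Node d (S = 32): V_d = 1/1.1·[0.8571·0.0000 + 0.1429·6.4000] = 0.8312
Node 0 (S = 40): V_0 = 1/1.1·[0.8571·0.0000 + 0.1429·0.8312] = 0.1079

$0.11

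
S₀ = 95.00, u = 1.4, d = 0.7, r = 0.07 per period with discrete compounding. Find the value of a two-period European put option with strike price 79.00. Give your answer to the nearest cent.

6.30

Risk-neutral probability p = (1 + 0.07 − 0.7)/(1.4 − 0.7) = 0.3700/0.7000 = 0.5286
Terminal stock prices: S_uu = 186.2, S_ud = 93.1, S_dd = 46.55
Terminal payoffs (K − S): max(-107.2, 0) = 0, max(-14.1, 0) = 0, max(32.45, 0) = 32.45
Node u (S = 133): V_u = 1/1.07·[0.5286·0.0000 + 0.4714·0.0000] = 0.0000
Node d (S = 66.5): V_d = 1/1.07·[0.5286·0.0000 + 0.4714·32.4500] = 14.2971
Node 0 (S = 95): V_0 = 1/1.07·[0.5286·0.0000 + 0.4714·14.2971] = 6.2991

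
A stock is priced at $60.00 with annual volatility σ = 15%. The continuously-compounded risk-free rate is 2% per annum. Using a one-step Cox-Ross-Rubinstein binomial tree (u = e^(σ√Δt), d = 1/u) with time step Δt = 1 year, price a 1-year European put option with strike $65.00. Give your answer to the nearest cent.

CRR parameters: u = e^(σ√Δt) = e^(0.15·√1) = 1.1618, d = 1/u = 0.8607
Per-period rate: rΔt = 0.02·1 = 0.02, so R = e^0.02 = 1.0202
Risk-neutral probability p = (e^0.02 − 0.8607)/(1.1618 − 0.8607) = 0.1595/0.3011 = 0.5297
Terminal stock prices: S_u = 69.71, S_d = 51.64
Terminal payoffs (K − S): max(-4.71, 0) = 0, max(13.36, 0) = 13.36
Node 0 (S = 60): V_0 = e^(−0.02)·[0.5297·0.0000 + 0.4703·13.3575] = 6.1582

$6.16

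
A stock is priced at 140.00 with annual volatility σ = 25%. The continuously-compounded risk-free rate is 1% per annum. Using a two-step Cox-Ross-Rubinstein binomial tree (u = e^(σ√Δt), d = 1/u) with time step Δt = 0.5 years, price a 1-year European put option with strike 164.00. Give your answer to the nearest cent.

CRR parameters: u = e^(σ√Δt) = e^(0.25·√0.5) = 1.1934, d = 1/u = 0.8380
Per-period rate: rΔt = 0.01·0.5 = 0.005, so R = e^0.005 = 1.0050
Risk-neutral probability p = (e^0.005 − 0.8380)/(1.1934 − 0.8380) = 0.1670/0.3554 = 0.4700
Terminal stock prices: S_uu = 199.4, S_ud = 140, S_dd = 98.31
Terminal payoffs (K − S): max(-35.38, 0) = 0, max(24, 0) = 24, max(65.69, 0) = 65.69
Node u (S = 167.1): V_u = e^(−0.005)·[0.4700·0.0000 + 0.5300·24.0000] = 12.6560
Node d (S = 117.3): V_d = e^(−0.005)·[0.4700·24.0000 + 0.5300·65.6936] = 45.8667
Node 0 (S = 140): V_0 = e^(−0.005)·[0.4700·12.6560 + 0.5300·45.8667] = 30.1059

30.11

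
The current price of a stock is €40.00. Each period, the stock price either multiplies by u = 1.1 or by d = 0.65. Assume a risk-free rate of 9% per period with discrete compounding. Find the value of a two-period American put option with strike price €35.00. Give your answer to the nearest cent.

€0.30

Risk-neutral probability p = (1 + 0.09 − 0.65)/(1.1 − 0.65) = 0.4400/0.4500 = 0.9778
Terminal stock prices: S_uu = 48.4, S_ud = 28.6, S_dd = 16.9
Terminal payoffs (K − S): max(-13.4, 0) = 0, max(6.4, 0) = 6.4, max(18.1, 0) = 18.1
Node u (S = 44): continuation = 1/1.09·[0.9778·0.0000 + 0.0222·6.4000] = 0.1305; exercise value = 0.0000 ≤ continuation, so V_u = 0.1305
Node d (S = 26): continuation = 1/1.09·[0.9778·6.4000 + 0.0222·18.1000] = 6.1101; exercise value = 9.0000 > continuation, so V_d = 9.0000 (exercise)
Node 0 (S = 40): continuation = 1/1.09·[0.9778·0.1305 + 0.0222·9.0000] = 0.3005; exercise value = 0.0000 ≤ continuation, so V_0 = 0.3005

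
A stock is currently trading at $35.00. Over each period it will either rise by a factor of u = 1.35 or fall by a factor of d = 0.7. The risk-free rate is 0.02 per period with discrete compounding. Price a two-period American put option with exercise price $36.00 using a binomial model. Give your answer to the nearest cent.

Risk-neutral probability p = (1 + 0.02 − 0.7)/(1.35 − 0.7) = 0.3200/0.6500 = 0.4923
Terminal stock prices: S_uu = 63.79, S_ud = 33.07, S_dd = 17.15
Terminal payoffs (K − S): max(-27.79, 0) = 0, max(2.925, 0) = 2.925, max(18.85, 0) = 18.85
Node u (S = 47.25): continuation = 1/1.02·[0.4923·0.0000 + 0.5077·2.9250] = 1.4559; exercise value = 0.0000 ≤ continuation, so V_u = 1.4559
Node d (S = 24.5): continuation = 1/1.02·[0.4923·2.9250 + 0.5077·18.8500] = 10.7941; exercise value = 11.5000 > continuation, so V_d = 11.5000 (exercise)
Node 0 (S = 35): continuation = 1/1.02·[0.4923·1.4559 + 0.5077·11.5000] = 6.4267; exercise value = 1.0000 ≤ continuation, so V_0 = 6.4267

$6.43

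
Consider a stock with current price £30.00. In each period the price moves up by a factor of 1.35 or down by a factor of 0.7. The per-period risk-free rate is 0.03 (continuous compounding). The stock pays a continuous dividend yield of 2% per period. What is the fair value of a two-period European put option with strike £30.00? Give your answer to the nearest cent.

Per-period risk-free factor R = e^0.03 = 1.0305; dividend-adjusted growth = e^(0.03−0.02) = 1.0101.
Risk-neutral probability p = (1.0101 − 0.7)/(1.35 − 0.7) = 0.3101/0.6500 = 0.4770
Terminal stock prices: S_uu = 54.68, S_ud = 28.35, S_dd = 14.7
Terminal payoffs (K − S): max(-24.68, 0) = 0, max(1.65, 0) = 1.65, max(15.3, 0) = 15.3
Node u (S = 40.5): V_u = e^(−0.03)·[0.4770·0.0000 + 0.5230·1.6500] = 0.8374
Node d (S = 21): V_d = e^(−0.03)·[0.4770·1.6500 + 0.5230·15.3000] = 8.5292
Node 0 (S = 30): V_0 = e^(−0.03)·[0.4770·0.8374 + 0.5230·8.5292] = 4.7166

£4.72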